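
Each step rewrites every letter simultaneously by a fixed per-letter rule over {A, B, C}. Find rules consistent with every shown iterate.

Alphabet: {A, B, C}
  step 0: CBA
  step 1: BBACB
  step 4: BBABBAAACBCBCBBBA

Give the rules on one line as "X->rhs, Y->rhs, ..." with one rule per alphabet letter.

A->CB, B->A, C->BB

  step 0 ⇒ step 1: CBA ⇒ BB·A·CB
    A ↦ CB
    B ↦ A
    C ↦ BB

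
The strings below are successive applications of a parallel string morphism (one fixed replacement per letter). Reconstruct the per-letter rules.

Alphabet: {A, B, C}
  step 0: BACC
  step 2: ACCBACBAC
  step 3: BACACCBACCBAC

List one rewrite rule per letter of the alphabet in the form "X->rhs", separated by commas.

  step 2 ⇒ step 3: ACCBACBAC ⇒ B·AC·AC·C·B·AC·C·B·AC
    A ↦ B
    B ↦ C
    C ↦ AC

A->B, B->C, C->AC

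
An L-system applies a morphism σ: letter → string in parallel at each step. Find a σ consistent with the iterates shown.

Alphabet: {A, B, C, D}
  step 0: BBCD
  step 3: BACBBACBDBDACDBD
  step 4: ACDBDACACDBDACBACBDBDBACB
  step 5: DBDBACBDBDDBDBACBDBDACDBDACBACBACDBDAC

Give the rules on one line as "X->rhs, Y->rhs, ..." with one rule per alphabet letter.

  step 4 ⇒ step 5: ACDBDACACDBDACBACBDBDBACB ⇒ D·BD·B·AC·B·D·BD·D·BD·B·AC·B·D·BD·AC·D·BD·AC·B·AC·B·AC·D·BD·AC
    A ↦ D
    B ↦ AC
    C ↦ BD
    D ↦ B

A->D, B->AC, C->BD, D->B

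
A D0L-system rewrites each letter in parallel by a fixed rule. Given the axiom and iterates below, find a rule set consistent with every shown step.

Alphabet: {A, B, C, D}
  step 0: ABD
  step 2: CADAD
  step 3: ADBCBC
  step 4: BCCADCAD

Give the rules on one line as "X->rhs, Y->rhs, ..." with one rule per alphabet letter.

  step 3 ⇒ step 4: ADBCBC ⇒ B·C·C·AD·C·AD
    A ↦ B
    B ↦ C
    C ↦ AD
    D ↦ C

A->B, B->C, C->AD, D->C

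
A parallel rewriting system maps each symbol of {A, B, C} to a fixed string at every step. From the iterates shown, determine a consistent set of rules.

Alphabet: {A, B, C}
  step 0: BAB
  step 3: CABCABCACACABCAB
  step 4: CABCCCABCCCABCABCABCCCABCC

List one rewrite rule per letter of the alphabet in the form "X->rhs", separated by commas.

A->B, B->CC, C->CA

  step 3 ⇒ step 4: CABCABCACACABCAB ⇒ CA·B·CC·CA·B·CC·CA·B·CA·B·CA·B·CC·CA·B·CC
    A ↦ B
    B ↦ CC
    C ↦ CA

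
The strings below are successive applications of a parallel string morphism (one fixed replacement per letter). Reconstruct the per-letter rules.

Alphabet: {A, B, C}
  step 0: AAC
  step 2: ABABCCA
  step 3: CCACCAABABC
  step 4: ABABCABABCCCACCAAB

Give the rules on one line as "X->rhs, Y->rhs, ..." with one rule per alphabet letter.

  step 3 ⇒ step 4: CCACCAABABC ⇒ AB·AB·C·AB·AB·C·C·CA·C·CA·AB
    A ↦ C
    B ↦ CA
    C ↦ AB

A->C, B->CA, C->AB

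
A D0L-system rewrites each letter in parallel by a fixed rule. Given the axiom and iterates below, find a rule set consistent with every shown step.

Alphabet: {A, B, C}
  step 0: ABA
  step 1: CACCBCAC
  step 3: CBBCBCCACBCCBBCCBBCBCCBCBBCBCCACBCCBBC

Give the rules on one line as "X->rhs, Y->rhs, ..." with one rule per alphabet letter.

  step 0 ⇒ step 1: ABA ⇒ CAC·CB·CAC
    A ↦ CAC
    B ↦ CB
    C ↦ BC  (constrained at step 1)

A->CAC, B->CB, C->BC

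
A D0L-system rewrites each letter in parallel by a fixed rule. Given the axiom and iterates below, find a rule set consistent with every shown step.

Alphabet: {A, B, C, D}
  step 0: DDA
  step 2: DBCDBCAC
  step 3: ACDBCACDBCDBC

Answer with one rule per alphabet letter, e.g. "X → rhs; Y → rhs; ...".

A->D, B->D, C->BC, D->AC

  step 2 ⇒ step 3: DBCDBCAC ⇒ AC·D·BC·AC·D·BC·D·BC
    A ↦ D
    B ↦ D
    C ↦ BC
    D ↦ AC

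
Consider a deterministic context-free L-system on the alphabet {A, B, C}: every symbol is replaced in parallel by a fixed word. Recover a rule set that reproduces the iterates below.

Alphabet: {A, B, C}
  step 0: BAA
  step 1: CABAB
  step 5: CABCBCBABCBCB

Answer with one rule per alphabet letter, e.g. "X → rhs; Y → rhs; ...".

A->AB, B->C, C->B

  step 0 ⇒ step 1: BAA ⇒ C·AB·AB
    A ↦ AB
    B ↦ C
    C ↦ B  (constrained at step 1)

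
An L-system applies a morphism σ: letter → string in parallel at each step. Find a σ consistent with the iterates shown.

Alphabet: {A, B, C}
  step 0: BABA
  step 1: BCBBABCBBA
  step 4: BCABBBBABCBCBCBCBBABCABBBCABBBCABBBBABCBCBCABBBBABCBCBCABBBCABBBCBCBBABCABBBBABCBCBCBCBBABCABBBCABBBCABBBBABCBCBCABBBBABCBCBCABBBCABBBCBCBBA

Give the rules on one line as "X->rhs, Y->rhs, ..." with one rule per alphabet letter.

A->BBA, B->BC, C->ABB

  step 0 ⇒ step 1: BABA ⇒ BC·BBA·BC·BBA
    A ↦ BBA
    B ↦ BC
    C ↦ ABB  (constrained at step 1)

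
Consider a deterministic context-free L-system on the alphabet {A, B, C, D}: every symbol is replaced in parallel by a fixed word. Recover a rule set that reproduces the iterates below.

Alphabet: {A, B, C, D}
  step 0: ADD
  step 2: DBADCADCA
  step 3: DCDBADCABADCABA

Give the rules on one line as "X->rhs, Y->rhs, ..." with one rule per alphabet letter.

  step 2 ⇒ step 3: DBADCADCA ⇒ DC·D·BA·DC·A·BA·DC·A·BA
    A ↦ BA
    B ↦ D
    C ↦ A
    D ↦ DC

A->BA, B->D, C->A, D->DC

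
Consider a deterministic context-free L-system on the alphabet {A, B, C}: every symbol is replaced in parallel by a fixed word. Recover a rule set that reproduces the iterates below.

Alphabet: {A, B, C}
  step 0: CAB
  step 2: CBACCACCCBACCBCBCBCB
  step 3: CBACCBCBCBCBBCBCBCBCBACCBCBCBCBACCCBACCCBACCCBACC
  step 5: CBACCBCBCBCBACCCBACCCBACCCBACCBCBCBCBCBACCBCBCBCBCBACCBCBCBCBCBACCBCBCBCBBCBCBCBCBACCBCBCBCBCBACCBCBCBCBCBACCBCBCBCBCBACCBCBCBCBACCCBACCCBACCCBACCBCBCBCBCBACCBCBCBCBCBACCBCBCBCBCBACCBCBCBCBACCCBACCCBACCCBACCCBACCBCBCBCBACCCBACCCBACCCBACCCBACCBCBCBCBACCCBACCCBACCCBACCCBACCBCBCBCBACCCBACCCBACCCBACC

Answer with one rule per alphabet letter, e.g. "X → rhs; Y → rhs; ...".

  step 2 ⇒ step 3: CBACCACCCBACCBCBCBCB ⇒ CB·ACC·BCB·CB·CB·BCB·CB·CB·CB·ACC·BCB·CB·CB·ACC·CB·ACC·CB·ACC·CB·ACC
    A ↦ BCB
    B ↦ ACC
    C ↦ CB

A->BCB, B->ACC, C->CB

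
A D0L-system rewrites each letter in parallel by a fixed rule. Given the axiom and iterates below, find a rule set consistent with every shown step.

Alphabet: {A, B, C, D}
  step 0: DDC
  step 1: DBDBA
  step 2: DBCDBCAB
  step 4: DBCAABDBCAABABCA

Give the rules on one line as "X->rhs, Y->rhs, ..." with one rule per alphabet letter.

  step 1 ⇒ step 2: DBDBA ⇒ DB·C·DB·C·AB
    A ↦ AB
    B ↦ C
    D ↦ DB
  step 0 ⇒ step 1: DDC ⇒ DB·DB·A
    C ↦ A

A->AB, B->C, C->A, D->DB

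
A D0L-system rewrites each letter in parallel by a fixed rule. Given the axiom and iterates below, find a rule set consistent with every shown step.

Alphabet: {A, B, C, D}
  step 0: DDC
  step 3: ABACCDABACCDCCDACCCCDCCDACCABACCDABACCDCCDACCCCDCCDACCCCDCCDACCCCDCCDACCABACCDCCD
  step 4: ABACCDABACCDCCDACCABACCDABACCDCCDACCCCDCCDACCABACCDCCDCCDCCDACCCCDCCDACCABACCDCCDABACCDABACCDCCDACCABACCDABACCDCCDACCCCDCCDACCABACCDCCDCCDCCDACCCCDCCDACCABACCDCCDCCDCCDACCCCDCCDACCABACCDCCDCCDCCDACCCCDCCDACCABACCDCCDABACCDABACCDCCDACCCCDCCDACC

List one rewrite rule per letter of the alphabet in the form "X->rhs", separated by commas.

  step 3 ⇒ step 4: ABACCDABACCDCCDACCCCDCCDACCABACCDABACCDCCDACCCCDCCDACCCCDCCDACCCCDCCDACCABACCDCCD ⇒ ABA·CCD·ABA·CCD·CCD·ACC·ABA·CCD·ABA·CCD·CCD·ACC·CCD·CCD·ACC·ABA·CCD·CCD·CCD·CCD·ACC·CCD·CCD·ACC·ABA·CCD·CCD·ABA·CCD·ABA·CCD·CCD·ACC·ABA·CCD·ABA·CCD·CCD·ACC·CCD·CCD·ACC·ABA·CCD·CCD·CCD·CCD·ACC·CCD·CCD·ACC·ABA·CCD·CCD·CCD·CCD·ACC·CCD·CCD·ACC·ABA·CCD·CCD·CCD·CCD·ACC·CCD·CCD·ACC·ABA·CCD·CCD·ABA·CCD·ABA·CCD·CCD·ACC·CCD·CCD·ACC
    A ↦ ABA
    B ↦ CCD
    C ↦ CCD
    D ↦ ACC

A->ABA, B->CCD, C->CCD, D->ACC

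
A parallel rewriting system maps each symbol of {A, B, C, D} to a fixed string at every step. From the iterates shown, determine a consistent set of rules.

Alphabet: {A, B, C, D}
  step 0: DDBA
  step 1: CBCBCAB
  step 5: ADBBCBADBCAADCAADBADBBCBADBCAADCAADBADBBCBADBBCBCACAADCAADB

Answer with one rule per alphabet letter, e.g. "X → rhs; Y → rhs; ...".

  step 0 ⇒ step 1: DDBA ⇒ CB·CB·CA·B
    A ↦ B
    B ↦ CA
    D ↦ CB
    C ↦ AD  (constrained at step 1)

A->B, B->CA, C->AD, D->CB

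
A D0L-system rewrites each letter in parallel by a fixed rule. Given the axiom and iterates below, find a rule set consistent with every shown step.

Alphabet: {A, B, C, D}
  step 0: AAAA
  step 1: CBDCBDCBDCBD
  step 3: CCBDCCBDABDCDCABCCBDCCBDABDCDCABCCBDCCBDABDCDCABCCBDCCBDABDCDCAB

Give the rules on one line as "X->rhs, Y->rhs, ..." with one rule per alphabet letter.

A->CBD, B->AB, C->DC, D->CCB

  step 0 ⇒ step 1: AAAA ⇒ CBD·CBD·CBD·CBD
    A ↦ CBD
    B ↦ AB  (constrained at step 1)
    C ↦ DC  (constrained at step 1)
    D ↦ CCB  (constrained at step 1)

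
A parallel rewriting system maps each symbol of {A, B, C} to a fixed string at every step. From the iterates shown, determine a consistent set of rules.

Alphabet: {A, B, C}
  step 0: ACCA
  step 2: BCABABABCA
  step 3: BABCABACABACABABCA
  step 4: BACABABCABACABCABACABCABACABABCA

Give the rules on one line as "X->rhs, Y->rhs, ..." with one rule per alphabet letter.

  step 3 ⇒ step 4: BABCABACABACABABCA ⇒ BA·CA·BA·B·CA·BA·CA·B·CA·BA·CA·B·CA·BA·CA·BA·B·CA
    A ↦ CA
    B ↦ BA
    C ↦ B

A->CA, B->BA, C->B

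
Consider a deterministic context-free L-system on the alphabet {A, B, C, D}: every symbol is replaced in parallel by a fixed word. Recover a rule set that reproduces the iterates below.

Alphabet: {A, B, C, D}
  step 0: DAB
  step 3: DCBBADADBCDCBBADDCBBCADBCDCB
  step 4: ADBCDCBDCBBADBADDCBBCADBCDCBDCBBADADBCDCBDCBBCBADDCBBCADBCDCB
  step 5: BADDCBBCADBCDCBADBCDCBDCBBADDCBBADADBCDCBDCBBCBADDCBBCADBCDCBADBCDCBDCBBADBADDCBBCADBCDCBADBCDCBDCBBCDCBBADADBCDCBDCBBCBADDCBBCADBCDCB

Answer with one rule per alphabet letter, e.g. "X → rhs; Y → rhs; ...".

  step 4 ⇒ step 5: ADBCDCBDCBBADBADDCBBCADBCDCBDCBBADADBCDCBDCBBCBADDCBBCADBCDCB ⇒ B·AD·DCB·BC·AD·BC·DCB·AD·BC·DCB·DCB·B·AD·DCB·B·AD·AD·BC·DCB·DCB·BC·B·AD·DCB·BC·AD·BC·DCB·AD·BC·DCB·DCB·B·AD·B·AD·DCB·BC·AD·BC·DCB·AD·BC·DCB·DCB·BC·DCB·B·AD·AD·BC·DCB·DCB·BC·B·AD·DCB·BC·AD·BC·DCB
    A ↦ B
    B ↦ DCB
    C ↦ BC
    D ↦ AD

A->B, B->DCB, C->BC, D->AD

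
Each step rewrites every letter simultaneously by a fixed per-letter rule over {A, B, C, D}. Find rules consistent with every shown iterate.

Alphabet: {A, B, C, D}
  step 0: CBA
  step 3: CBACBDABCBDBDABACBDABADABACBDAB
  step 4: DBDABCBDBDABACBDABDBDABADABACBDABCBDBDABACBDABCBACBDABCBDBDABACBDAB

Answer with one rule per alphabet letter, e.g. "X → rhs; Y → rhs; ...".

  step 3 ⇒ step 4: CBACBDABCBDBDABACBDABADABACBDAB ⇒ DB·DAB·CB·DB·DAB·A·CB·DAB·DB·DAB·A·DAB·A·CB·DAB·CB·DB·DAB·A·CB·DAB·CB·A·CB·DAB·CB·DB·DAB·A·CB·DAB
    A ↦ CB
    B ↦ DAB
    C ↦ DB
    D ↦ A

A->CB, B->DAB, C->DB, D->A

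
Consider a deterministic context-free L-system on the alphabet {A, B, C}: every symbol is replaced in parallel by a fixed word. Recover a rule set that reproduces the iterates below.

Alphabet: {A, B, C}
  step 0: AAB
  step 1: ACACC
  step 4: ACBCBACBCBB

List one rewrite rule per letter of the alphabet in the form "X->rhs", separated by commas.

A->AC, B->C, C->B

  step 0 ⇒ step 1: AAB ⇒ AC·AC·C
    A ↦ AC
    B ↦ C
    C ↦ B  (constrained at step 1)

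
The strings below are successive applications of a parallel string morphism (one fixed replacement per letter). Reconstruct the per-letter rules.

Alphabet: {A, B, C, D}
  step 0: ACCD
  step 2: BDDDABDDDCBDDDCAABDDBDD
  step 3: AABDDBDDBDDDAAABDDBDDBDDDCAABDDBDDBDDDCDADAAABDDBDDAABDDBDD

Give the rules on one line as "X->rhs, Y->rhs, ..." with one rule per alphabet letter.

  step 2 ⇒ step 3: BDDDABDDDCBDDDCAABDDBDD ⇒ AA·BDD·BDD·BDD·DA·AA·BDD·BDD·BDD·DC·AA·BDD·BDD·BDD·DC·DA·DA·AA·BDD·BDD·AA·BDD·BDD
    A ↦ DA
    B ↦ AA
    C ↦ DC
    D ↦ BDD

A->DA, B->AA, C->DC, D->BDD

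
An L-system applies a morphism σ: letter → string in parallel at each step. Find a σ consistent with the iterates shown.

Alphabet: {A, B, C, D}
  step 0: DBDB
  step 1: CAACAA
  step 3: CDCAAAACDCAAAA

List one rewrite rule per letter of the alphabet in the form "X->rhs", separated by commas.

A->B, B->AA, C->DC, D->C

  step 0 ⇒ step 1: DBDB ⇒ C·AA·C·AA
    B ↦ AA
    D ↦ C
    A ↦ B  (constrained at step 1)
    C ↦ DC  (constrained at step 1)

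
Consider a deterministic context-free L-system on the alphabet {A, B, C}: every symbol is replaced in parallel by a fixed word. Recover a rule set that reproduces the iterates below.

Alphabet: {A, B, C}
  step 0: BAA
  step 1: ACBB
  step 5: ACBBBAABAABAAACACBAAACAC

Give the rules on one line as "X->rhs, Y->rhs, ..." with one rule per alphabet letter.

A->B, B->AC, C->AA

  step 0 ⇒ step 1: BAA ⇒ AC·B·B
    A ↦ B
    B ↦ AC
    C ↦ AA  (constrained at step 1)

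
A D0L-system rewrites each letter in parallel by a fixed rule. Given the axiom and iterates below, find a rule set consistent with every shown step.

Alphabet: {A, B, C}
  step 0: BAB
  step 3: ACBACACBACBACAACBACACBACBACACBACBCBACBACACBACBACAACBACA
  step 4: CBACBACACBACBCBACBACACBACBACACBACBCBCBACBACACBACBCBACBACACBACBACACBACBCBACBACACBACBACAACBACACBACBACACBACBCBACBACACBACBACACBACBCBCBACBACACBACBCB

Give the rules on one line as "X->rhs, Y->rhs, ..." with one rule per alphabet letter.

A->CB, B->ACA, C->ACB

  step 3 ⇒ step 4: ACBACACBACBACAACBACACBACBACACBACBCBACBACACBACBACAACBACA ⇒ CB·ACB·ACA·CB·ACB·CB·ACB·ACA·CB·ACB·ACA·CB·ACB·CB·CB·ACB·ACA·CB·ACB·CB·ACB·ACA·CB·ACB·ACA·CB·ACB·CB·ACB·ACA·CB·ACB·ACA·ACB·ACA·CB·ACB·ACA·CB·ACB·CB·ACB·ACA·CB·ACB·ACA·CB·ACB·CB·CB·ACB·ACA·CB·ACB·CB
    A ↦ CB
    B ↦ ACA
    C ↦ ACB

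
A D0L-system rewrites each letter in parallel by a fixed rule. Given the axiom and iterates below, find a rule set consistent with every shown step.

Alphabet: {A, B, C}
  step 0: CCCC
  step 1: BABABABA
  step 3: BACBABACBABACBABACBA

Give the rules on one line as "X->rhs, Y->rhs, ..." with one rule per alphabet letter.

  step 0 ⇒ step 1: CCCC ⇒ BA·BA·BA·BA
    C ↦ BA
    A ↦ C  (constrained at step 1)
    B ↦ CA  (constrained at step 1)

A->C, B->CA, C->BA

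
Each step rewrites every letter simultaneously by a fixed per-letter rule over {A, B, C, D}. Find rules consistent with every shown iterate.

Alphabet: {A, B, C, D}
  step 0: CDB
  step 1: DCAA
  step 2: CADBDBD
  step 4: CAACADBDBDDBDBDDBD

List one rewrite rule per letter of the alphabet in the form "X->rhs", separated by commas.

A->BD, B->A, C->D, D->CA

  step 1 ⇒ step 2: DCAA ⇒ CA·D·BD·BD
    A ↦ BD
    C ↦ D
    D ↦ CA
  step 0 ⇒ step 1: CDB ⇒ D·CA·A
    B ↦ A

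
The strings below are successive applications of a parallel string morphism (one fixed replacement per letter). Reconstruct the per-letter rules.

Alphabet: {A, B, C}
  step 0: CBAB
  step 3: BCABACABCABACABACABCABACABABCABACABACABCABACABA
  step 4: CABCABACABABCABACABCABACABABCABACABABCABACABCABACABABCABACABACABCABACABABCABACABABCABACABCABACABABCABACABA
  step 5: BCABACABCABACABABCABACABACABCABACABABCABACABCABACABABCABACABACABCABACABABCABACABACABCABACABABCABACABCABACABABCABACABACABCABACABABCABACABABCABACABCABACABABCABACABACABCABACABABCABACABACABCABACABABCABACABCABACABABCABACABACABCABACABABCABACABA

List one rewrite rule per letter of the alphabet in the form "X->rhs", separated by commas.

A->BA, B->CA, C->BCA

  step 4 ⇒ step 5: CABCABACABABCABACABCABACABABCABACABABCABACABCABACABABCABACABACABCABACABABCABACABABCABACABCABACABABCABACABA ⇒ BCA·BA·CA·BCA·BA·CA·BA·BCA·BA·CA·BA·CA·BCA·BA·CA·BA·BCA·BA·CA·BCA·BA·CA·BA·BCA·BA·CA·BA·CA·BCA·BA·CA·BA·BCA·BA·CA·BA·CA·BCA·BA·CA·BA·BCA·BA·CA·BCA·BA·CA·BA·BCA·BA·CA·BA·CA·BCA·BA·CA·BA·BCA·BA·CA·BA·BCA·BA·CA·BCA·BA·CA·BA·BCA·BA·CA·BA·CA·BCA·BA·CA·BA·BCA·BA·CA·BA·CA·BCA·BA·CA·BA·BCA·BA·CA·BCA·BA·CA·BA·BCA·BA·CA·BA·CA·BCA·BA·CA·BA·BCA·BA·CA·BA
    A ↦ BA
    B ↦ CA
    C ↦ BCA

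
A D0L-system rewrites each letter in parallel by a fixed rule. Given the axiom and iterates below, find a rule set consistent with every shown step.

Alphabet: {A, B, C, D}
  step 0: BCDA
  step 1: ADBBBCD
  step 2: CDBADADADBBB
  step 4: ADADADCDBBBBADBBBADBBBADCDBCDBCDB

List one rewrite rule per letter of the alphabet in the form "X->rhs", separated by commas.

A->CD, B->AD, C->BB, D->B

  step 1 ⇒ step 2: ADBBBCD ⇒ CD·B·AD·AD·AD·BB·B
    A ↦ CD
    B ↦ AD
    C ↦ BB
    D ↦ B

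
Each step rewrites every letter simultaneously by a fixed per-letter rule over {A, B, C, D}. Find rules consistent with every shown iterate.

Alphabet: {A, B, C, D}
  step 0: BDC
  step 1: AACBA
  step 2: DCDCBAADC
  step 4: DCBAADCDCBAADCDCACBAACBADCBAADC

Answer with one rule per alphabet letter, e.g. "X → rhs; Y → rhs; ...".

A->DC, B->A, C->BA, D->AC

  step 1 ⇒ step 2: AACBA ⇒ DC·DC·BA·A·DC
    A ↦ DC
    B ↦ A
    C ↦ BA
  step 0 ⇒ step 1: BDC ⇒ A·AC·BA
    D ↦ AC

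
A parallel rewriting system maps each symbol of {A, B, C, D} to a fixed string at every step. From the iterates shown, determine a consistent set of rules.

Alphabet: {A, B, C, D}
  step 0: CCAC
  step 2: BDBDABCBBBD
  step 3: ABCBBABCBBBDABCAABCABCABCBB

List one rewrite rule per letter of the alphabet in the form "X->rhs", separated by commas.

A->BD, B->ABC, C->A, D->BB

  step 2 ⇒ step 3: BDBDABCBBBD ⇒ ABC·BB·ABC·BB·BD·ABC·A·ABC·ABC·ABC·BB
    A ↦ BD
    B ↦ ABC
    C ↦ A
    D ↦ BB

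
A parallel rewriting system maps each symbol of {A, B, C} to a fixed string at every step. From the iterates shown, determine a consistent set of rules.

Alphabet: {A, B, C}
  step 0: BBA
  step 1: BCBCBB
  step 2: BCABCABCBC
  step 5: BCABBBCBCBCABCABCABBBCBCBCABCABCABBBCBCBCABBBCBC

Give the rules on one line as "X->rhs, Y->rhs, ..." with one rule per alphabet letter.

  step 1 ⇒ step 2: BCBCBB ⇒ BC·A·BC·A·BC·BC
    B ↦ BC
    C ↦ A
  step 0 ⇒ step 1: BBA ⇒ BC·BC·BB
    A ↦ BB

A->BB, B->BC, C->A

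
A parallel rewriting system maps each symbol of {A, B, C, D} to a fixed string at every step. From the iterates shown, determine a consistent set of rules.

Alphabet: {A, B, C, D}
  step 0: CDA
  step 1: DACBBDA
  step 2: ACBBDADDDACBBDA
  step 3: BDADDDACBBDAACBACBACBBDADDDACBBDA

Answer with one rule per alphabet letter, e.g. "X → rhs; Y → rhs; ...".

  step 2 ⇒ step 3: ACBBDADDDACBBDA ⇒ BDA·D·D·D·ACB·BDA·ACB·ACB·ACB·BDA·D·D·D·ACB·BDA
    A ↦ BDA
    B ↦ D
    C ↦ D
    D ↦ ACB

A->BDA, B->D, C->D, D->ACB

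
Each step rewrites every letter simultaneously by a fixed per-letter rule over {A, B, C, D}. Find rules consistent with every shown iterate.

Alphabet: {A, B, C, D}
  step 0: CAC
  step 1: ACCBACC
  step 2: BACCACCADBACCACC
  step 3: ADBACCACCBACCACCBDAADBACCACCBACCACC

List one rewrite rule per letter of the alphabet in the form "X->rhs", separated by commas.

  step 2 ⇒ step 3: BACCACCADBACCACC ⇒ AD·B·ACC·ACC·B·ACC·ACC·B·DA·AD·B·ACC·ACC·B·ACC·ACC
    A ↦ B
    B ↦ AD
    C ↦ ACC
    D ↦ DA

A->B, B->AD, C->ACC, D->DA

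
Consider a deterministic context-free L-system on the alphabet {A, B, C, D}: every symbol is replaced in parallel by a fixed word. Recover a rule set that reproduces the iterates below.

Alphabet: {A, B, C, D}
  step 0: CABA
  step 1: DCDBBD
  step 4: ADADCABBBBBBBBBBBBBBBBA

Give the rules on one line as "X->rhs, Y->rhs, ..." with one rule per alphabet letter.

  step 0 ⇒ step 1: CABA ⇒ DC·D·BB·D
    A ↦ D
    B ↦ BB
    C ↦ DC
    D ↦ A  (constrained at step 1)

A->D, B->BB, C->DC, D->A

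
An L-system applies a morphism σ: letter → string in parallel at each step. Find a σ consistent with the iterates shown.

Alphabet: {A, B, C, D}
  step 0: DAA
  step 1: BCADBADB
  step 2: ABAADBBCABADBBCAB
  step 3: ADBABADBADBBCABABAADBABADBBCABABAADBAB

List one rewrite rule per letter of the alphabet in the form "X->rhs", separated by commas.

A->ADB, B->AB, C->A, D->BC

  step 2 ⇒ step 3: ABAADBBCABADBBCAB ⇒ ADB·AB·ADB·ADB·BC·AB·AB·A·ADB·AB·ADB·BC·AB·AB·A·ADB·AB
    A ↦ ADB
    B ↦ AB
    C ↦ A
    D ↦ BC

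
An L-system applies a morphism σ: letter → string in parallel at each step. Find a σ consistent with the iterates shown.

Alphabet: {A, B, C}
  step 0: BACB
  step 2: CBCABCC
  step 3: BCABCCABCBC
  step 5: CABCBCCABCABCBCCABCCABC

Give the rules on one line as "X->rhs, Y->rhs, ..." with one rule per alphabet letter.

  step 2 ⇒ step 3: CBCABCC ⇒ BC·A·BC·C·A·BC·BC
    A ↦ C
    B ↦ A
    C ↦ BC

A->C, B->A, C->BC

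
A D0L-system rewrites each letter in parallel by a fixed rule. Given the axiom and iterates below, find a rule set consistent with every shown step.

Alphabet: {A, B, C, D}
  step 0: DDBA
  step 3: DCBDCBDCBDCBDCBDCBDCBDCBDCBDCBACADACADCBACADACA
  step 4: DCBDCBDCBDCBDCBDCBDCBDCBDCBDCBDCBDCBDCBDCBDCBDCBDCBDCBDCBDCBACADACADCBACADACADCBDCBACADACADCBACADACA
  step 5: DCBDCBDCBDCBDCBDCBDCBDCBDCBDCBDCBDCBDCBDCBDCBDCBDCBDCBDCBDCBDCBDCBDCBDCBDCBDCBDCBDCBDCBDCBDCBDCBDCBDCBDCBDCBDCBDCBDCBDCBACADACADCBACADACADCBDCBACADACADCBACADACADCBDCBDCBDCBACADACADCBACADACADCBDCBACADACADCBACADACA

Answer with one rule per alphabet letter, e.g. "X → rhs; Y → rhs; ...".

  step 4 ⇒ step 5: DCBDCBDCBDCBDCBDCBDCBDCBDCBDCBDCBDCBDCBDCBDCBDCBDCBDCBDCBDCBACADACADCBACADACADCBDCBACADACADCBACADACA ⇒ DCB·D·CB·DCB·D·CB·DCB·D·CB·DCB·D·CB·DCB·D·CB·DCB·D·CB·DCB·D·CB·DCB·D·CB·DCB·D·CB·DCB·D·CB·DCB·D·CB·DCB·D·CB·DCB·D·CB·DCB·D·CB·DCB·D·CB·DCB·D·CB·DCB·D·CB·DCB·D·CB·DCB·D·CB·DCB·D·CB·ACA·D·ACA·DCB·ACA·D·ACA·DCB·D·CB·ACA·D·ACA·DCB·ACA·D·ACA·DCB·D·CB·DCB·D·CB·ACA·D·ACA·DCB·ACA·D·ACA·DCB·D·CB·ACA·D·ACA·DCB·ACA·D·ACA
    A ↦ ACA
    B ↦ CB
    C ↦ D
    D ↦ DCB

A->ACA, B->CB, C->D, D->DCB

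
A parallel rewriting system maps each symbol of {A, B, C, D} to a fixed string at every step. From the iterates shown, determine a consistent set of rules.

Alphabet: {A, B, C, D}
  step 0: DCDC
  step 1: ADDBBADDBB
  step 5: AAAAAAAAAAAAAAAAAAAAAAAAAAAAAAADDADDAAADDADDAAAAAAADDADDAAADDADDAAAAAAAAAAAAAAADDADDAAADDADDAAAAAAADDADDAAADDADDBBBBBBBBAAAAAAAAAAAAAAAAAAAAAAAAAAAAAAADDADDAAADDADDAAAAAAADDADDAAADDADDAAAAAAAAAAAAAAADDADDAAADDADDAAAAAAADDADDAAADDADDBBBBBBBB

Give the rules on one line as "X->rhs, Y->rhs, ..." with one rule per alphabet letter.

A->AA, B->C, C->BB, D->ADD

  step 0 ⇒ step 1: DCDC ⇒ ADD·BB·ADD·BB
    C ↦ BB
    D ↦ ADD
    A ↦ AA  (constrained at step 1)
    B ↦ C  (constrained at step 1)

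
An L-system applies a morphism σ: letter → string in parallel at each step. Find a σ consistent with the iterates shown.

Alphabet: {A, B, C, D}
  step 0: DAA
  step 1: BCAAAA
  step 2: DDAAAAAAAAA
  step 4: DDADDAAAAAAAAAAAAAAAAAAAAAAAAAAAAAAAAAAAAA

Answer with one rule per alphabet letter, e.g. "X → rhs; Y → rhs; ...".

A->AA, B->D, C->DA, D->BC

  step 1 ⇒ step 2: BCAAAA ⇒ D·DA·AA·AA·AA·AA
    A ↦ AA
    B ↦ D
    C ↦ DA
  step 0 ⇒ step 1: DAA ⇒ BC·AA·AA
    D ↦ BC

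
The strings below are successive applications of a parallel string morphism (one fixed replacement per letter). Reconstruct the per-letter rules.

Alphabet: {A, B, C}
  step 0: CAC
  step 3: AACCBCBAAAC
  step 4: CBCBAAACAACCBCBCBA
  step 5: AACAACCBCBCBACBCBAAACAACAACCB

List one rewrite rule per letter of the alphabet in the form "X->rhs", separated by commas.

  step 4 ⇒ step 5: CBCBAAACAACCBCBCBA ⇒ A·AC·A·AC·CB·CB·CB·A·CB·CB·A·A·AC·A·AC·A·AC·CB
    A ↦ CB
    B ↦ AC
    C ↦ A

A->CB, B->AC, C->A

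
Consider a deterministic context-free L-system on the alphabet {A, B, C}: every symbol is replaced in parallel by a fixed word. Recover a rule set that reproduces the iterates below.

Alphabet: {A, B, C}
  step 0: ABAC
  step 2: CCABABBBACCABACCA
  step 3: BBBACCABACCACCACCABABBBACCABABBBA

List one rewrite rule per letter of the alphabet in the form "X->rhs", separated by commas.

A->BA, B->CCA, C->B

  step 2 ⇒ step 3: CCABABBBACCABACCA ⇒ B·B·BA·CCA·BA·CCA·CCA·CCA·BA·B·B·BA·CCA·BA·B·B·BA
    A ↦ BA
    B ↦ CCA
    C ↦ B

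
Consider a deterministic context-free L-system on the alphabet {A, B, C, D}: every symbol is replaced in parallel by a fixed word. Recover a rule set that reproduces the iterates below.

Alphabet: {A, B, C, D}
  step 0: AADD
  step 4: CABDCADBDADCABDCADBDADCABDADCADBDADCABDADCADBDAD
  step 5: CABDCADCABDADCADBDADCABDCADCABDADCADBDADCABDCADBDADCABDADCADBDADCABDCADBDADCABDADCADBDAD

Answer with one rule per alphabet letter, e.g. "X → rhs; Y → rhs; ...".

A->BD, B->C, C->CA, D->AD

  step 4 ⇒ step 5: CABDCADBDADCABDCADBDADCABDADCADBDADCABDADCADBDAD ⇒ CA·BD·C·AD·CA·BD·AD·C·AD·BD·AD·CA·BD·C·AD·CA·BD·AD·C·AD·BD·AD·CA·BD·C·AD·BD·AD·CA·BD·AD·C·AD·BD·AD·CA·BD·C·AD·BD·AD·CA·BD·AD·C·AD·BD·AD
    A ↦ BD
    B ↦ C
    C ↦ CA
    D ↦ AD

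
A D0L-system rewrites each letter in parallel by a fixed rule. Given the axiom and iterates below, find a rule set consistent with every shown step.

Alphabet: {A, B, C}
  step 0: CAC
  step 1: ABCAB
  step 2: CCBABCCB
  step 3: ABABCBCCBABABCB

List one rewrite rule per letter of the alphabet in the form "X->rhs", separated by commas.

A->C, B->CB, C->AB

  step 2 ⇒ step 3: CCBABCCB ⇒ AB·AB·CB·C·CB·AB·AB·CB
    A ↦ C
    B ↦ CB
    C ↦ AB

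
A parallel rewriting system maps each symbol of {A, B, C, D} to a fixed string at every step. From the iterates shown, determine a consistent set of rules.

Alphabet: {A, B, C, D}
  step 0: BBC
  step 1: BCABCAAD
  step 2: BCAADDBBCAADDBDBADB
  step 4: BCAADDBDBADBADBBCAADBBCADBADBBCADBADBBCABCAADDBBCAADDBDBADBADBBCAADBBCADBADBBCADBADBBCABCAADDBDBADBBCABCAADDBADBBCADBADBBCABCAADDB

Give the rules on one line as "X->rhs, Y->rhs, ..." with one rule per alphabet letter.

  step 1 ⇒ step 2: BCABCAAD ⇒ BCA·AD·DB·BCA·AD·DB·DB·ADB
    A ↦ DB
    B ↦ BCA
    C ↦ AD
    D ↦ ADB

A->DB, B->BCA, C->AD, D->ADB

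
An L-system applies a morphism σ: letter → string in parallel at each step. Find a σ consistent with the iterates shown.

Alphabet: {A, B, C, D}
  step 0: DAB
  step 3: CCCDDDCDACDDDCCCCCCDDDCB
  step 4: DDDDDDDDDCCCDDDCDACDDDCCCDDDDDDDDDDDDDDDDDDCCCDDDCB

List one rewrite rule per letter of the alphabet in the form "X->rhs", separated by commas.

  step 3 ⇒ step 4: CCCDDDCDACDDDCCCCCCDDDCB ⇒ DDD·DDD·DDD·C·C·C·DDD·C·DAC·DDD·C·C·C·DDD·DDD·DDD·DDD·DDD·DDD·C·C·C·DDD·CB
    A ↦ DAC
    B ↦ CB
    C ↦ DDD
    D ↦ C

A->DAC, B->CB, C->DDD, D->C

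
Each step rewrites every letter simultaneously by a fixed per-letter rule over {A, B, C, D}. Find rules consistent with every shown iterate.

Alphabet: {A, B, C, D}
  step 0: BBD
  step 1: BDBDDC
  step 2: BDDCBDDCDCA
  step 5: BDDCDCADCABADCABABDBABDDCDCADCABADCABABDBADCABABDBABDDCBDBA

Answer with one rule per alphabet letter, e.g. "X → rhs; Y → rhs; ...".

  step 1 ⇒ step 2: BDBDDC ⇒ BD·DC·BD·DC·DC·A
    B ↦ BD
    C ↦ A
    D ↦ DC
    A ↦ BA  (constrained at step 2)

A->BA, B->BD, C->A, D->DC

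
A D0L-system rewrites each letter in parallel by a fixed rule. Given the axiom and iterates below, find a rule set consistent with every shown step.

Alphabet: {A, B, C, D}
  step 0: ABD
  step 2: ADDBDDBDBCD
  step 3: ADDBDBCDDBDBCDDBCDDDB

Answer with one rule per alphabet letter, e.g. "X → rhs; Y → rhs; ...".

A->AD, B->CD, C->D, D->DB

  step 2 ⇒ step 3: ADDBDDBDBCD ⇒ AD·DB·DB·CD·DB·DB·CD·DB·CD·D·DB
    A ↦ AD
    B ↦ CD
    C ↦ D
    D ↦ DB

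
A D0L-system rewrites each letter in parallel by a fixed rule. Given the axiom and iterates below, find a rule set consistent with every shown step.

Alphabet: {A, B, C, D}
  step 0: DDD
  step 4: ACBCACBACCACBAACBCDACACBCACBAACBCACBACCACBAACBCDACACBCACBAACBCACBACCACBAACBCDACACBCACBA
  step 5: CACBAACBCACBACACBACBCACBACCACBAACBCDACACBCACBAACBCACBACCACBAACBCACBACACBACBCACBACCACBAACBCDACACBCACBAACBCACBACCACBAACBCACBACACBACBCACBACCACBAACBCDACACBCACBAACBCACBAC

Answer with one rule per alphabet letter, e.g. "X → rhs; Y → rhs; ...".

  step 4 ⇒ step 5: ACBCACBACCACBAACBCDACACBCACBAACBCACBACCACBAACBCDACACBCACBAACBCACBACCACBAACBCDACACBCACBA ⇒ C·ACB·A·ACB·C·ACB·A·C·ACB·ACB·C·ACB·A·C·C·ACB·A·ACB·CDA·C·ACB·C·ACB·A·ACB·C·ACB·A·C·C·ACB·A·ACB·C·ACB·A·C·ACB·ACB·C·ACB·A·C·C·ACB·A·ACB·CDA·C·ACB·C·ACB·A·ACB·C·ACB·A·C·C·ACB·A·ACB·C·ACB·A·C·ACB·ACB·C·ACB·A·C·C·ACB·A·ACB·CDA·C·ACB·C·ACB·A·ACB·C·ACB·A·C
    A ↦ C
    B ↦ A
    C ↦ ACB
    D ↦ CDA

A->C, B->A, C->ACB, D->CDA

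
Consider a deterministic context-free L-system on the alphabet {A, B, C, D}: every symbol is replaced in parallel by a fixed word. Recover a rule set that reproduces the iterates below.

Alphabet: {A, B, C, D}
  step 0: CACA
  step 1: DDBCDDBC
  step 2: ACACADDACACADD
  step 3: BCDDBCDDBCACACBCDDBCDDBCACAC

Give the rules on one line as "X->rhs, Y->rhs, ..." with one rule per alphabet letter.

A->BC, B->A, C->DD, D->AC

  step 2 ⇒ step 3: ACACADDACACADD ⇒ BC·DD·BC·DD·BC·AC·AC·BC·DD·BC·DD·BC·AC·AC
    A ↦ BC
    C ↦ DD
    D ↦ AC
  step 1 ⇒ step 2: DDBCDDBC ⇒ AC·AC·A·DD·AC·AC·A·DD
    B ↦ A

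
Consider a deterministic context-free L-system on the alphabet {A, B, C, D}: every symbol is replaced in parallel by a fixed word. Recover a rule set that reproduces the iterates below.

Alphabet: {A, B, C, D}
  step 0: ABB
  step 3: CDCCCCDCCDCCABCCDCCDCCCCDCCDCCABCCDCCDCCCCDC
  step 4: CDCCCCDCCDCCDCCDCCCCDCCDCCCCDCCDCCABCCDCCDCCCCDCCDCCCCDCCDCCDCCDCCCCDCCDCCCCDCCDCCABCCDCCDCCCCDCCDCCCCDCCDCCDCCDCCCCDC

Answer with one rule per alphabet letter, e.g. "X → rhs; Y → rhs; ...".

A->C, B->ABC, C->CDC, D->CC

  step 3 ⇒ step 4: CDCCCCDCCDCCABCCDCCDCCCCDCCDCCABCCDCCDCCCCDC ⇒ CDC·CC·CDC·CDC·CDC·CDC·CC·CDC·CDC·CC·CDC·CDC·C·ABC·CDC·CDC·CC·CDC·CDC·CC·CDC·CDC·CDC·CDC·CC·CDC·CDC·CC·CDC·CDC·C·ABC·CDC·CDC·CC·CDC·CDC·CC·CDC·CDC·CDC·CDC·CC·CDC
    A ↦ C
    B ↦ ABC
    C ↦ CDC
    D ↦ CC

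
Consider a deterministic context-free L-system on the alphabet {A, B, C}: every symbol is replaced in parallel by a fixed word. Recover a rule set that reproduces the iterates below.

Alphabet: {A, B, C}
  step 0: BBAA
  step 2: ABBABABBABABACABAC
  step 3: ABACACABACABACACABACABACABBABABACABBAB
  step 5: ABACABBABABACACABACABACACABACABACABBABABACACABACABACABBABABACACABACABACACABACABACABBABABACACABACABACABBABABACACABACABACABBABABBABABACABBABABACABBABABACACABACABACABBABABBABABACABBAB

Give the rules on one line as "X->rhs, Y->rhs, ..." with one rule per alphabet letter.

A->AB, B->AC, C->BAB

  step 2 ⇒ step 3: ABBABABBABABACABAC ⇒ AB·AC·AC·AB·AC·AB·AC·AC·AB·AC·AB·AC·AB·BAB·AB·AC·AB·BAB
    A ↦ AB
    B ↦ AC
    C ↦ BAB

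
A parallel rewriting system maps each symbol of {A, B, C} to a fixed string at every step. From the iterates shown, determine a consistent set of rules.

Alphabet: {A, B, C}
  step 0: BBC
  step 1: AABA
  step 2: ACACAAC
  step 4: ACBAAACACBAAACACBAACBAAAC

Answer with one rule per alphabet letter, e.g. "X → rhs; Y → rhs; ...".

A->AC, B->A, C->BA

  step 1 ⇒ step 2: AABA ⇒ AC·AC·A·AC
    A ↦ AC
    B ↦ A
  step 0 ⇒ step 1: BBC ⇒ A·A·BA
    C ↦ BA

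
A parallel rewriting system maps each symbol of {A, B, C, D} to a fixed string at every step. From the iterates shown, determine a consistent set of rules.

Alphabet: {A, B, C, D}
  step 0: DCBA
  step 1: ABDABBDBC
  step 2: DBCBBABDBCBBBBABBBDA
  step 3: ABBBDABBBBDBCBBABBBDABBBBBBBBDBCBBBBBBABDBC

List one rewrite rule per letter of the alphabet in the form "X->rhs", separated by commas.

  step 2 ⇒ step 3: DBCBBABDBCBBBBABBBDA ⇒ AB·BB·DA·BB·BB·DBC·BB·AB·BB·DA·BB·BB·BB·BB·DBC·BB·BB·BB·AB·DBC
    A ↦ DBC
    B ↦ BB
    C ↦ DA
    D ↦ AB

A->DBC, B->BB, C->DA, D->AB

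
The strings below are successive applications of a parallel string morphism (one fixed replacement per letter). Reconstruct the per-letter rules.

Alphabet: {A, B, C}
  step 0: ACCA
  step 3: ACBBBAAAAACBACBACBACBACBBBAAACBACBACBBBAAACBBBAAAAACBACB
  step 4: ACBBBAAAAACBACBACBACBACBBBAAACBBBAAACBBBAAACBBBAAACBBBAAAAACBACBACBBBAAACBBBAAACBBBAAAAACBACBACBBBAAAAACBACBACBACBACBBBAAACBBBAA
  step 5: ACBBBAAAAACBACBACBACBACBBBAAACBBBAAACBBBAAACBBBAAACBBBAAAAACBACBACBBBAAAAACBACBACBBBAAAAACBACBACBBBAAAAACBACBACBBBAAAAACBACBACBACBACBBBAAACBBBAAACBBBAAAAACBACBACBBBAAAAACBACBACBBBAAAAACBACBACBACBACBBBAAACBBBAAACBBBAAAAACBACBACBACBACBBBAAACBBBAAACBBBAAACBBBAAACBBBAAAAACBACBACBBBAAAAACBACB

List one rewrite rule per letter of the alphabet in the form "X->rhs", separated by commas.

  step 4 ⇒ step 5: ACBBBAAAAACBACBACBACBACBBBAAACBBBAAACBBBAAACBBBAAACBBBAAAAACBACBACBBBAAACBBBAAACBBBAAAAACBACBACBBBAAAAACBACBACBACBACBBBAAACBBBAA ⇒ ACB·BBA·A·A·A·ACB·ACB·ACB·ACB·ACB·BBA·A·ACB·BBA·A·ACB·BBA·A·ACB·BBA·A·ACB·BBA·A·A·A·ACB·ACB·ACB·BBA·A·A·A·ACB·ACB·ACB·BBA·A·A·A·ACB·ACB·ACB·BBA·A·A·A·ACB·ACB·ACB·BBA·A·A·A·ACB·ACB·ACB·ACB·ACB·BBA·A·ACB·BBA·A·ACB·BBA·A·A·A·ACB·ACB·ACB·BBA·A·A·A·ACB·ACB·ACB·BBA·A·A·A·ACB·ACB·ACB·ACB·ACB·BBA·A·ACB·BBA·A·ACB·BBA·A·A·A·ACB·ACB·ACB·ACB·ACB·BBA·A·ACB·BBA·A·ACB·BBA·A·ACB·BBA·A·ACB·BBA·A·A·A·ACB·ACB·ACB·BBA·A·A·A·ACB·ACB
    A ↦ ACB
    B ↦ A
    C ↦ BBA

A->ACB, B->A, C->BBA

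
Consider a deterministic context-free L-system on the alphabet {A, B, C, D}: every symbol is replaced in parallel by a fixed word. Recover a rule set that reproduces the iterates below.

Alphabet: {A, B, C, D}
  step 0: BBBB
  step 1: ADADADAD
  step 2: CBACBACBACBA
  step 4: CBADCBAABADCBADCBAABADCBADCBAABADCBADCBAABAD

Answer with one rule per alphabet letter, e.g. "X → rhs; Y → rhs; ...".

  step 1 ⇒ step 2: ADADADAD ⇒ CB·A·CB·A·CB·A·CB·A
    A ↦ CB
    D ↦ A
  step 0 ⇒ step 1: BBBB ⇒ AD·AD·AD·AD
    B ↦ AD
    C ↦ AB  (constrained at step 2)

A->CB, B->AD, C->AB, D->A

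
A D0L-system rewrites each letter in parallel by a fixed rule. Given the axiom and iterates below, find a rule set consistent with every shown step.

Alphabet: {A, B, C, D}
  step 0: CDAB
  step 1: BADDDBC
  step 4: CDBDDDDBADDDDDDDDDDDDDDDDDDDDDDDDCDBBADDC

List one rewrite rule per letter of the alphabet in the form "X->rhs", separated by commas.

A->DB, B->C, C->BA, D->DD

  step 0 ⇒ step 1: CDAB ⇒ BA·DD·DB·C
    A ↦ DB
    B ↦ C
    C ↦ BA
    D ↦ DD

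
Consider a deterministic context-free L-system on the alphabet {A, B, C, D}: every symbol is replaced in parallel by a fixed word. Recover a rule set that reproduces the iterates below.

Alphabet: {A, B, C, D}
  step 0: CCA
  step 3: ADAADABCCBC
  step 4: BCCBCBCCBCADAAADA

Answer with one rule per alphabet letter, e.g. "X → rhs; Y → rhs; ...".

  step 3 ⇒ step 4: ADAADABCCBC ⇒ BC·C·BC·BC·C·BC·AD·A·A·AD·A
    A ↦ BC
    B ↦ AD
    C ↦ A
    D ↦ C

A->BC, B->AD, C->A, D->C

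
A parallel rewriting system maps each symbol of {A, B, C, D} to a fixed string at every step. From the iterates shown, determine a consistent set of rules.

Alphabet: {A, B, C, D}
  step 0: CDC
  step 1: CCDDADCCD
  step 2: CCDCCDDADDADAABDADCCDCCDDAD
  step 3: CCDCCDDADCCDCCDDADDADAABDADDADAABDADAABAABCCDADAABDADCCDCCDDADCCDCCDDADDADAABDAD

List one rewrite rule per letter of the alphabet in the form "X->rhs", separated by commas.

A->AAB, B->CC, C->CCD, D->DAD

  step 2 ⇒ step 3: CCDCCDDADDADAABDADCCDCCDDAD ⇒ CCD·CCD·DAD·CCD·CCD·DAD·DAD·AAB·DAD·DAD·AAB·DAD·AAB·AAB·CC·DAD·AAB·DAD·CCD·CCD·DAD·CCD·CCD·DAD·DAD·AAB·DAD
    A ↦ AAB
    B ↦ CC
    C ↦ CCD
    D ↦ DAD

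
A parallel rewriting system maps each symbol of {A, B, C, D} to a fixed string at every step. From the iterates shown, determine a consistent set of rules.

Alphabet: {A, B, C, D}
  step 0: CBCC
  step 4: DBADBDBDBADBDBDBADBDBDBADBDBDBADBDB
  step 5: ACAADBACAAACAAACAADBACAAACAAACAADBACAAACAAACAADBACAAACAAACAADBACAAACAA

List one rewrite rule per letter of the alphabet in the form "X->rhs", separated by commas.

  step 4 ⇒ step 5: DBADBDBDBADBDBDBADBDBDBADBDBDBADBDB ⇒ AC·AA·DB·AC·AA·AC·AA·AC·AA·DB·AC·AA·AC·AA·AC·AA·DB·AC·AA·AC·AA·AC·AA·DB·AC·AA·AC·AA·AC·AA·DB·AC·AA·AC·AA
    A ↦ DB
    B ↦ AA
    D ↦ AC
    C ↦ A  (constrained at step 0)

A->DB, B->AA, C->A, D->AC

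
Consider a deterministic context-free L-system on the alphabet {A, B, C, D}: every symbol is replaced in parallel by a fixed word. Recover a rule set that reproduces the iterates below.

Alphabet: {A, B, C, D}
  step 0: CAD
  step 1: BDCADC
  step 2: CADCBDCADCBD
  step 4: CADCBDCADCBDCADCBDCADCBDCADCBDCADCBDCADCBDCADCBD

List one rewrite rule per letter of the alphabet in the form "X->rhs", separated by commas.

A->C, B->C, C->BD, D->ADC

  step 1 ⇒ step 2: BDCADC ⇒ C·ADC·BD·C·ADC·BD
    A ↦ C
    B ↦ C
    C ↦ BD
    D ↦ ADC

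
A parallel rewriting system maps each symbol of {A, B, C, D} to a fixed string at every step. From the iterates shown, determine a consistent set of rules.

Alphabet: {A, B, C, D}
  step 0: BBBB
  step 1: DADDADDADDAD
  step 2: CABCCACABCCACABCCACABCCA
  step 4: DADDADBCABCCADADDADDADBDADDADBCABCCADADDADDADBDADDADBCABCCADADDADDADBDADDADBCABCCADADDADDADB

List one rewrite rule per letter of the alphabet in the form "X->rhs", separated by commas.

  step 1 ⇒ step 2: DADDADDADDAD ⇒ CA·BC·CA·CA·BC·CA·CA·BC·CA·CA·BC·CA
    A ↦ BC
    D ↦ CA
  step 0 ⇒ step 1: BBBB ⇒ DAD·DAD·DAD·DAD
    B ↦ DAD
    C ↦ B  (constrained at step 2)

A->BC, B->DAD, C->B, D->CA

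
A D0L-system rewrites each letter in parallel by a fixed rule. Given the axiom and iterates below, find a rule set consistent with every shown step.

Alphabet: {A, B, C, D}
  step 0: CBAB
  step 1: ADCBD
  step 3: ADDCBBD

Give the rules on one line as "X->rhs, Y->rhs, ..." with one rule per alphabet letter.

A->CB, B->D, C->A, D->B

  step 0 ⇒ step 1: CBAB ⇒ A·D·CB·D
    A ↦ CB
    B ↦ D
    C ↦ A
    D ↦ B  (constrained at step 1)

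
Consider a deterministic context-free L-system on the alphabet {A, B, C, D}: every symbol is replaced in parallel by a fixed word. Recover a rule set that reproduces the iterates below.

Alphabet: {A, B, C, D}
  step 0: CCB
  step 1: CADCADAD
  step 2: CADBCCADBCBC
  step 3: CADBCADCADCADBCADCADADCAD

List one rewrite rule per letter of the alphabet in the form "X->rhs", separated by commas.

  step 2 ⇒ step 3: CADBCCADBCBC ⇒ CAD·B·C·AD·CAD·CAD·B·C·AD·CAD·AD·CAD
    A ↦ B
    B ↦ AD
    C ↦ CAD
    D ↦ C

A->B, B->AD, C->CAD, D->C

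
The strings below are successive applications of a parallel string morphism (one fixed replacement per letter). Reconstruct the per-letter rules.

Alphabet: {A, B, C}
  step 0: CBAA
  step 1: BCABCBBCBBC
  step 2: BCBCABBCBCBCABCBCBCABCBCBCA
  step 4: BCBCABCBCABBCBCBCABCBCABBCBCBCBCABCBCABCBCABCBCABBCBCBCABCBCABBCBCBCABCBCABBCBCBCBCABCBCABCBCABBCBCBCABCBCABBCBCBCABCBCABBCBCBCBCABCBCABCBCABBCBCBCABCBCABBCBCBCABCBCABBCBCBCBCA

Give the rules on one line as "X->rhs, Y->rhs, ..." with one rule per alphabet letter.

A->BBC, B->BC, C->BCA

  step 1 ⇒ step 2: BCABCBBCBBC ⇒ BC·BCA·BBC·BC·BCA·BC·BC·BCA·BC·BC·BCA
    A ↦ BBC
    B ↦ BC
    C ↦ BCA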